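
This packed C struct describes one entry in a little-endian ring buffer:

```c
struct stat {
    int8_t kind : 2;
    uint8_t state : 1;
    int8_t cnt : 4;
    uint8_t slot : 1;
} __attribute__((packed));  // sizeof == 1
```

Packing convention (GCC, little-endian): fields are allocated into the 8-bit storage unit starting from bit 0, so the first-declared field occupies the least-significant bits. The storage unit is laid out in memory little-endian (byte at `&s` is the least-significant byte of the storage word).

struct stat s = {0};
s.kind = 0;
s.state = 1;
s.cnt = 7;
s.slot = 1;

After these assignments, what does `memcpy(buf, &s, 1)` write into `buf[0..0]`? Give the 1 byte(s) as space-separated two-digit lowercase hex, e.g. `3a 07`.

bc

kind:2 = 0 → 0x0 << 0 → word 0x00
state:1 = 1 → 0x1 << 2 → word 0x04
cnt:4 = 7 → 0x7 << 3 → word 0x3c
slot:1 = 1 → 0x1 << 7 → word 0xbc
word = 0xbc → little-endian bytes:
  [0]=0xbc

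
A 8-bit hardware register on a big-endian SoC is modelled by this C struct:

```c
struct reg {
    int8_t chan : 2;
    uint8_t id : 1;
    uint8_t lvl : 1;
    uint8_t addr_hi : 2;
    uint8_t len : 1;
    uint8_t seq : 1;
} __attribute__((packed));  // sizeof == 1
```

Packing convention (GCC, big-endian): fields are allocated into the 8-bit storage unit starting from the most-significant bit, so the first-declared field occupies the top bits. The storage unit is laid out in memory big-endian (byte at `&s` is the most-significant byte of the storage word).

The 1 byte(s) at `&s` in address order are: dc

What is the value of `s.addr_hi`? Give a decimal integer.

[0]=0xdc (big-endian) → word 0xdc
chan:2 @ bit 6 → (0xdc>>6)&0x3 = 0x3
id:1 @ bit 5 → (0xdc>>5)&0x1 = 0x0
lvl:1 @ bit 4 → (0xdc>>4)&0x1 = 0x1
addr_hi:2 @ bit 2 → (0xdc>>2)&0x3 = 0x3  ←
len:1 @ bit 1 → (0xdc>>1)&0x1 = 0x0
seq:1 @ bit 0 → (0xdc>>0)&0x1 = 0x0

3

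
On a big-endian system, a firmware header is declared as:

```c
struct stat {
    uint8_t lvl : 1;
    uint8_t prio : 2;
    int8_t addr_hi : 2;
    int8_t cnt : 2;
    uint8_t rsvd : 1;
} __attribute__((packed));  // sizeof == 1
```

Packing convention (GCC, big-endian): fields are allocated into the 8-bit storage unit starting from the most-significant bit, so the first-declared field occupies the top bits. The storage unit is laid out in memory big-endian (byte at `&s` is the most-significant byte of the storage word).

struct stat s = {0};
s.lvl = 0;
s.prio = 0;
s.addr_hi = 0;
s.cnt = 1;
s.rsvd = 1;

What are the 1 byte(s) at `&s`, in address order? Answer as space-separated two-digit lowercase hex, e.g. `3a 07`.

lvl (1b) val=0 bits=0x0 at bit 7: 0x00
prio (2b) val=0 bits=0x0 at bit 5: 0x00
addr_hi (2b) val=0 bits=0x0 at bit 3: 0x00
cnt (2b) val=1 bits=0x1 at bit 1: 0x02
rsvd (1b) val=1 bits=0x1 at bit 0: 0x03
word = 0x03 → big-endian bytes:
  [0]=0x03

03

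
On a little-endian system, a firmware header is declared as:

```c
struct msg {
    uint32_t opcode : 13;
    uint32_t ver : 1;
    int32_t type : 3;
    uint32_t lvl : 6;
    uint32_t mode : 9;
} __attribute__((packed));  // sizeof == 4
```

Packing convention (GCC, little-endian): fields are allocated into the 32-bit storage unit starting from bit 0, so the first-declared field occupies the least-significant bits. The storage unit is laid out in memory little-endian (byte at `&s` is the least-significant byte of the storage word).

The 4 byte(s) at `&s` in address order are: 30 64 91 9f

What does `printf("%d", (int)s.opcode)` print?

[0]=0x30 [1]=0x64 [2]=0x91 [3]=0x9f (little-endian) → word 0x9f916430
opcode:13 @ bit 0 → (0x9f916430>>0)&0x1fff = 0x430  ←
ver:1 @ bit 13 → (0x9f916430>>13)&0x1 = 0x1
type:3 @ bit 14 → (0x9f916430>>14)&0x7 = 0x5
lvl:6 @ bit 17 → (0x9f916430>>17)&0x3f = 0x8
mode:9 @ bit 23 → (0x9f916430>>23)&0x1ff = 0x13f

1072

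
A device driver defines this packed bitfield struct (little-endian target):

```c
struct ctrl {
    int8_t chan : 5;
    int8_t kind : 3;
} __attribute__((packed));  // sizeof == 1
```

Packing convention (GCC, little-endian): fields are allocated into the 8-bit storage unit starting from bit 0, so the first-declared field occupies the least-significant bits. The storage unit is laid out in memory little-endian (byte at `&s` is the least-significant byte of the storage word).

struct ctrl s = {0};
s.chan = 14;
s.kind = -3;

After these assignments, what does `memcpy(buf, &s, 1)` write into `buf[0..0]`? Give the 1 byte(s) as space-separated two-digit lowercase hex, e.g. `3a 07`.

[0+:5] chan=14 & 0x1f = 0xe; word=0x0e
[5+:3] kind=-3 & 0x7 = 0x5; word=0xae
word = 0xae → little-endian bytes:
  [0]=0xae

ae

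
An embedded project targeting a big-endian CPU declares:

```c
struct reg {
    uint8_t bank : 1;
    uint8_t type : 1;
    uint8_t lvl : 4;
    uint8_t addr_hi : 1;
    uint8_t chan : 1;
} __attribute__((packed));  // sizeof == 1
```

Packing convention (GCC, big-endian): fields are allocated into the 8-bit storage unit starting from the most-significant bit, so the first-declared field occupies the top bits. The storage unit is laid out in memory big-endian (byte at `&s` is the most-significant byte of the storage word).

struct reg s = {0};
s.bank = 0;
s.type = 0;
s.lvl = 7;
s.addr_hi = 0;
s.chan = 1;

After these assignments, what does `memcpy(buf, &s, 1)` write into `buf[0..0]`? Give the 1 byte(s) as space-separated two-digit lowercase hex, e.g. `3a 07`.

[7+:1] bank=0 & 0x1 = 0x0; word=0x00
[6+:1] type=0 & 0x1 = 0x0; word=0x00
[2+:4] lvl=7 & 0xf = 0x7; word=0x1c
[1+:1] addr_hi=0 & 0x1 = 0x0; word=0x1c
[0+:1] chan=1 & 0x1 = 0x1; word=0x1d
word = 0x1d → big-endian bytes:
  [0]=0x1d

1d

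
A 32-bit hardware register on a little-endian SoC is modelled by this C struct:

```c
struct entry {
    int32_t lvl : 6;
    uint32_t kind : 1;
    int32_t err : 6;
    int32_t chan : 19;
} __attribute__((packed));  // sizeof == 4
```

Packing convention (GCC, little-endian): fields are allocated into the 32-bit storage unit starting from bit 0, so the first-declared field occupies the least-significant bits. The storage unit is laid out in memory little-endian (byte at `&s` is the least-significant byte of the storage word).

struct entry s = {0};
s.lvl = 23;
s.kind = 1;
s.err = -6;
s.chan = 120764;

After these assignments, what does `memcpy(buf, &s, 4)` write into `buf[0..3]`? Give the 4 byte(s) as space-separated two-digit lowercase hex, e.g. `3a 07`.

lvl:6 = 23 → 0x17 << 0 → word 0x00000017
kind:1 = 1 → 0x1 << 6 → word 0x00000057
err:6 = -6 → 0x3a << 7 → word 0x00001d57
chan:19 = 120764 → 0x1d7bc << 13 → word 0x3af79d57
word = 0x3af79d57 → little-endian bytes:
  [0]=0x57  [1]=0x9d  [2]=0xf7  [3]=0x3a

57 9d f7 3a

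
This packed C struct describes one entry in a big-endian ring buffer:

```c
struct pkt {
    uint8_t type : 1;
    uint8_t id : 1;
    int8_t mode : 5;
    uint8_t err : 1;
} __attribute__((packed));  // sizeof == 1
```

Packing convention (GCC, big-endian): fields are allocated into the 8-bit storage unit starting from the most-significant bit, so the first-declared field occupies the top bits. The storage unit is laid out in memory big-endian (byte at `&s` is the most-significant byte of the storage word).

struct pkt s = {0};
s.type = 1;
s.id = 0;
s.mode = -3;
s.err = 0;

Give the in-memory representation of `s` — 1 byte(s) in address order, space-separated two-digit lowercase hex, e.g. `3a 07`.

ba

[7+:1] type=1 & 0x1 = 0x1; word=0x80
[6+:1] id=0 & 0x1 = 0x0; word=0x80
[1+:5] mode=-3 & 0x1f = 0x1d; word=0xba
[0+:1] err=0 & 0x1 = 0x0; word=0xba
word = 0xba → big-endian bytes:
  [0]=0xba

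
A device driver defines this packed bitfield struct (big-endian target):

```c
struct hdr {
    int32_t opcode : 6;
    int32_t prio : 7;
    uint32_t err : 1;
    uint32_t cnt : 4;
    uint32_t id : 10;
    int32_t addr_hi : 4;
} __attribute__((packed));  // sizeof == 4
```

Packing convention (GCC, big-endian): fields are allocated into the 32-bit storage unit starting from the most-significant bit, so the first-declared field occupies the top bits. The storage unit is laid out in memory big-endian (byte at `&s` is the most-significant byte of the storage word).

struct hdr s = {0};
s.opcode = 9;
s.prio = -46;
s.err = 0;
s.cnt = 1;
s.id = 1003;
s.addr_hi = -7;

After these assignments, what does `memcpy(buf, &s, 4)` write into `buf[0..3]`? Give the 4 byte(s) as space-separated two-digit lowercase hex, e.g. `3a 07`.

opcode (6b) val=9 bits=0x9 at bit 26: 0x24000000
prio (7b) val=-46 bits=0x52 at bit 19: 0x26900000
err (1b) val=0 bits=0x0 at bit 18: 0x26900000
cnt (4b) val=1 bits=0x1 at bit 14: 0x26904000
id (10b) val=1003 bits=0x3eb at bit 4: 0x26907eb0
addr_hi (4b) val=-7 bits=0x9 at bit 0: 0x26907eb9
word = 0x26907eb9 → big-endian bytes:
  [0]=0x26  [1]=0x90  [2]=0x7e  [3]=0xb9

26 90 7e b9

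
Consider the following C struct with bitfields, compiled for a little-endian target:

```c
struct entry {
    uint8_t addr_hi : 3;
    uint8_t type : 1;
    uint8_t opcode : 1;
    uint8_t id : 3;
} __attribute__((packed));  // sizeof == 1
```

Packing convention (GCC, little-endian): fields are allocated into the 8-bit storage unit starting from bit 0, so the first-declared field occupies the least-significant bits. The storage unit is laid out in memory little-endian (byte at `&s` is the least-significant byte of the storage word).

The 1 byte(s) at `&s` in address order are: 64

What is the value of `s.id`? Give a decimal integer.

[0]=0x64 (little-endian) → word 0x64
addr_hi:3 @ bit 0 → (0x64>>0)&0x7 = 0x4
type:1 @ bit 3 → (0x64>>3)&0x1 = 0x0
opcode:1 @ bit 4 → (0x64>>4)&0x1 = 0x0
id:3 @ bit 5 → (0x64>>5)&0x7 = 0x3  ←

3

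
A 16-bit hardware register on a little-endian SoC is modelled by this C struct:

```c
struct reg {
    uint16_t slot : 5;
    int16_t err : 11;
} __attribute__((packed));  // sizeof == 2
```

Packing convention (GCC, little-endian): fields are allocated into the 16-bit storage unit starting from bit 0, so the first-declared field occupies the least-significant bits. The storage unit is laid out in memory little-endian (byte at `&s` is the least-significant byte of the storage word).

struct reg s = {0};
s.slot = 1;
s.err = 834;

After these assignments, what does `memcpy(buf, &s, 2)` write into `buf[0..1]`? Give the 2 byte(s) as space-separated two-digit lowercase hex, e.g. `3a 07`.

slot (5b) val=1 bits=0x1 at bit 0: 0x0001
err (11b) val=834 bits=0x342 at bit 5: 0x6841
word = 0x6841 → little-endian bytes:
  [0]=0x41  [1]=0x68

41 68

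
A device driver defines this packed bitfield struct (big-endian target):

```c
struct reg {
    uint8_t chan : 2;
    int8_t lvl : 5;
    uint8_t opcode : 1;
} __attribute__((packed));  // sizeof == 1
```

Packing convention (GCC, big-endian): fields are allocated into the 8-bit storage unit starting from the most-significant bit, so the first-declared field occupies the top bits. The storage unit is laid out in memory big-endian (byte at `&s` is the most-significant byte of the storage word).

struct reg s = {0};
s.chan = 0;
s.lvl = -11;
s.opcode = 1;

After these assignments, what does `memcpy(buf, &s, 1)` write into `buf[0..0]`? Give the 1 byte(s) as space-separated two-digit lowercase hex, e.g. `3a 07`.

2b

chan:2 = 0 → 0x0 << 6 → word 0x00
lvl:5 = -11 → 0x15 << 1 → word 0x2a
opcode:1 = 1 → 0x1 << 0 → word 0x2b
word = 0x2b → big-endian bytes:
  [0]=0x2b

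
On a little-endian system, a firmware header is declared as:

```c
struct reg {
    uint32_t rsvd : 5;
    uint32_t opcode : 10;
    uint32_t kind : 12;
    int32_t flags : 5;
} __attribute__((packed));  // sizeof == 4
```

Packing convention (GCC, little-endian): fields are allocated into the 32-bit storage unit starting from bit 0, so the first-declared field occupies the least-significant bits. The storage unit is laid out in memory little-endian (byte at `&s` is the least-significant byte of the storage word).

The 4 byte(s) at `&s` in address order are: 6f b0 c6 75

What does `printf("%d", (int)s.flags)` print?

[0]=0x6f [1]=0xb0 [2]=0xc6 [3]=0x75 (little-endian) → word 0x75c6b06f
rsvd [0+:5] = (word>>0) & 0x1f = 15
opcode [5+:10] = (word>>5) & 0x3ff = 387
kind [15+:12] = (word>>15) & 0xfff = 2957
flags [27+:5] = (word>>27) & 0x1f = 14  ←
flags signed 5b, MSB=0: value = 14

14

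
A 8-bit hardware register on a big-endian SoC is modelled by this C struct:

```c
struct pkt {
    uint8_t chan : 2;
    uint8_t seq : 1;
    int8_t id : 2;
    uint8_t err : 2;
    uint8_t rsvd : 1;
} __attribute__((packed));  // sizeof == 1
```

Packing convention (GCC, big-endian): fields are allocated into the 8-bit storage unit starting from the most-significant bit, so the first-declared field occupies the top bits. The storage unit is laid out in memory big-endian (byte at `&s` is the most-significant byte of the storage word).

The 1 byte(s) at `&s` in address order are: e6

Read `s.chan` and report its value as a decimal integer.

3

[0]=0xe6 (big-endian) → word 0xe6
chan:2 @ bit 6 → (0xe6>>6)&0x3 = 0x3  ←
seq:1 @ bit 5 → (0xe6>>5)&0x1 = 0x1
id:2 @ bit 3 → (0xe6>>3)&0x3 = 0x0
err:2 @ bit 1 → (0xe6>>1)&0x3 = 0x3
rsvd:1 @ bit 0 → (0xe6>>0)&0x1 = 0x0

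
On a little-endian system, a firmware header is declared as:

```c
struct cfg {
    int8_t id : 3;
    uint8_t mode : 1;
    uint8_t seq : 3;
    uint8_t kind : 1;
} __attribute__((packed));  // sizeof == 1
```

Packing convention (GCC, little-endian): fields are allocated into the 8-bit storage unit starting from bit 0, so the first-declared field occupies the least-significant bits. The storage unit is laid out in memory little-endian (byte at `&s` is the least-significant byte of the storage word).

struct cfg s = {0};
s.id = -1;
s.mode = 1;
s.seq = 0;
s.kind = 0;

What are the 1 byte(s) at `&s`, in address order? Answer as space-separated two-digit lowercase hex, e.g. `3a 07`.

0f

[0+:3] id=-1 & 0x7 = 0x7; word=0x07
[3+:1] mode=1 & 0x1 = 0x1; word=0x0f
[4+:3] seq=0 & 0x7 = 0x0; word=0x0f
[7+:1] kind=0 & 0x1 = 0x0; word=0x0f
word = 0x0f → little-endian bytes:
  [0]=0x0f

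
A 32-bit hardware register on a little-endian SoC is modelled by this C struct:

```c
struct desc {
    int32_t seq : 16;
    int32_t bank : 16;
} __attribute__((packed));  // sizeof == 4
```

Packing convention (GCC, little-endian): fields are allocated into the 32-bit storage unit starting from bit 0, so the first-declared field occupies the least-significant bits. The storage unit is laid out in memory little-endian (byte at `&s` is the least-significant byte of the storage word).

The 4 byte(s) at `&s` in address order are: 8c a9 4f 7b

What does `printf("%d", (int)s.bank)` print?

[0]=0x8c [1]=0xa9 [2]=0x4f [3]=0x7b (little-endian) → word 0x7b4fa98c
seq [0+:16] = (word>>0) & 0xffff = 43404
bank [16+:16] = (word>>16) & 0xffff = 31567  ←
bank signed 16b, MSB=0: value = 31567

31567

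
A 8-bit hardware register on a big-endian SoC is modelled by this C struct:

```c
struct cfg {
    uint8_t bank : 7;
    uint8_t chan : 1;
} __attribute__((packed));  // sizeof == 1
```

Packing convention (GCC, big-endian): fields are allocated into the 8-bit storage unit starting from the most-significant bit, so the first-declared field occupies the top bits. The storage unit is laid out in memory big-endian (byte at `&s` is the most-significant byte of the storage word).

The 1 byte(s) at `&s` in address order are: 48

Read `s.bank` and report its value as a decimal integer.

36

[0]=0x48 (big-endian) → word 0x48
bank [1+:7] = (word>>1) & 0x7f = 36  ←
chan [0+:1] = (word>>0) & 0x1 = 0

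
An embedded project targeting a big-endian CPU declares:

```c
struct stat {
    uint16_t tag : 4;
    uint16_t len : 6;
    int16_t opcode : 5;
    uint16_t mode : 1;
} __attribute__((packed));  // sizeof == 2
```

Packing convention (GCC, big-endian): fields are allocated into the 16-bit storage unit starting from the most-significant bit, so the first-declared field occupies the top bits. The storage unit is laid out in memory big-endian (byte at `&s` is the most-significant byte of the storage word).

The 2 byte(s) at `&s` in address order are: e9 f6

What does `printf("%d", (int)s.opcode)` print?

[0]=0xe9 [1]=0xf6 (big-endian) → word 0xe9f6
tag [12+:4] = (word>>12) & 0xf = 14
len [6+:6] = (word>>6) & 0x3f = 39
opcode [1+:5] = (word>>1) & 0x1f = 27  ←
mode [0+:1] = (word>>0) & 0x1 = 0
opcode signed 5b, MSB=1: 27 - 32 = -5

-5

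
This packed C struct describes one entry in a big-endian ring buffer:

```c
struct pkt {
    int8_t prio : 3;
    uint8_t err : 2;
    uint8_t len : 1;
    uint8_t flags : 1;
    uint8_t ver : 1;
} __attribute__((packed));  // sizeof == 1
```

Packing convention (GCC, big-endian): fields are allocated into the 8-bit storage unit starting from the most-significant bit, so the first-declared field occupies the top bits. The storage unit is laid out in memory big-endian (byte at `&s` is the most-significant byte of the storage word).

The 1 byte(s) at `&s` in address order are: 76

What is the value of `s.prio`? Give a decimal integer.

3

[0]=0x76 (big-endian) → word 0x76
prio [5+:3] = (word>>5) & 0x7 = 3  ←
err [3+:2] = (word>>3) & 0x3 = 2
len [2+:1] = (word>>2) & 0x1 = 1
flags [1+:1] = (word>>1) & 0x1 = 1
ver [0+:1] = (word>>0) & 0x1 = 0
prio signed 3b, MSB=0: value = 3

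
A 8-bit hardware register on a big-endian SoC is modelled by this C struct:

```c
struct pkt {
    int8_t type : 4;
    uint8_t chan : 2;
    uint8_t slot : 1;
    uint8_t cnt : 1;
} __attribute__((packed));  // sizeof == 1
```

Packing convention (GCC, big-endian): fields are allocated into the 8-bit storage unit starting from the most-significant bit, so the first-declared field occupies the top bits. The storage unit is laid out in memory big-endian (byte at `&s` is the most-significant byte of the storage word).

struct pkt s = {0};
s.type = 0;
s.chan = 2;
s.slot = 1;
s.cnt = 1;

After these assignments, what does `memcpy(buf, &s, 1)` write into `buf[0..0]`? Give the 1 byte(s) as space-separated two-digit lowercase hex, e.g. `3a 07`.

type (4b) val=0 bits=0x0 at bit 4: 0x00
chan (2b) val=2 bits=0x2 at bit 2: 0x08
slot (1b) val=1 bits=0x1 at bit 1: 0x0a
cnt (1b) val=1 bits=0x1 at bit 0: 0x0b
word = 0x0b → big-endian bytes:
  [0]=0x0b

0b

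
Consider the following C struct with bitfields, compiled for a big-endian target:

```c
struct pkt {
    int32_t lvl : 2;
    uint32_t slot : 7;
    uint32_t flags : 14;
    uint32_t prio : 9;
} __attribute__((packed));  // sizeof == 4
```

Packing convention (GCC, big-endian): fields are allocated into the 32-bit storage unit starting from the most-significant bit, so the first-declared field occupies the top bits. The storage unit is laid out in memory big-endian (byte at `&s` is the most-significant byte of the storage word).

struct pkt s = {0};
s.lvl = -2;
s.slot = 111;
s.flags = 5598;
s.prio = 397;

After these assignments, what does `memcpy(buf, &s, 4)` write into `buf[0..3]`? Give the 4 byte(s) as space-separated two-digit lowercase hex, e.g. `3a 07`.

b7 ab bd 8d

lvl (2b) val=-2 bits=0x2 at bit 30: 0x80000000
slot (7b) val=111 bits=0x6f at bit 23: 0xb7800000
flags (14b) val=5598 bits=0x15de at bit 9: 0xb7abbc00
prio (9b) val=397 bits=0x18d at bit 0: 0xb7abbd8d
word = 0xb7abbd8d → big-endian bytes:
  [0]=0xb7  [1]=0xab  [2]=0xbd  [3]=0x8d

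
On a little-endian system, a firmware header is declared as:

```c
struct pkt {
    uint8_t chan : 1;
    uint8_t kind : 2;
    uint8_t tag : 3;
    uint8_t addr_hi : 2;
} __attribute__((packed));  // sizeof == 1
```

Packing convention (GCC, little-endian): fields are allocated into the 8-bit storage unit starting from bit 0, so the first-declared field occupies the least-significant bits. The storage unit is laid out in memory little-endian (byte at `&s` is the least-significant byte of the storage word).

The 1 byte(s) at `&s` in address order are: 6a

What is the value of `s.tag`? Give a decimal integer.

[0]=0x6a (little-endian) → word 0x6a
chan:1 @ bit 0 → (0x6a>>0)&0x1 = 0x0
kind:2 @ bit 1 → (0x6a>>1)&0x3 = 0x1
tag:3 @ bit 3 → (0x6a>>3)&0x7 = 0x5  ←
addr_hi:2 @ bit 6 → (0x6a>>6)&0x3 = 0x1

5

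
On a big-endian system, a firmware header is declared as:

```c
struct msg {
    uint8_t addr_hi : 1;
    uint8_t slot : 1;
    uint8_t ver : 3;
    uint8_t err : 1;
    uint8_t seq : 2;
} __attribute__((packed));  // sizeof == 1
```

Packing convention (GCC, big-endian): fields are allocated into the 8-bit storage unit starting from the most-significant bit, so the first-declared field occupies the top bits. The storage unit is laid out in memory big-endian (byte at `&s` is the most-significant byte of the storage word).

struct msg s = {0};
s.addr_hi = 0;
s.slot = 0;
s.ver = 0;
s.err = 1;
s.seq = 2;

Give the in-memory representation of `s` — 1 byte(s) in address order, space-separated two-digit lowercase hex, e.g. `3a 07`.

addr_hi (1b) val=0 bits=0x0 at bit 7: 0x00
slot (1b) val=0 bits=0x0 at bit 6: 0x00
ver (3b) val=0 bits=0x0 at bit 3: 0x00
err (1b) val=1 bits=0x1 at bit 2: 0x04
seq (2b) val=2 bits=0x2 at bit 0: 0x06
word = 0x06 → big-endian bytes:
  [0]=0x06

06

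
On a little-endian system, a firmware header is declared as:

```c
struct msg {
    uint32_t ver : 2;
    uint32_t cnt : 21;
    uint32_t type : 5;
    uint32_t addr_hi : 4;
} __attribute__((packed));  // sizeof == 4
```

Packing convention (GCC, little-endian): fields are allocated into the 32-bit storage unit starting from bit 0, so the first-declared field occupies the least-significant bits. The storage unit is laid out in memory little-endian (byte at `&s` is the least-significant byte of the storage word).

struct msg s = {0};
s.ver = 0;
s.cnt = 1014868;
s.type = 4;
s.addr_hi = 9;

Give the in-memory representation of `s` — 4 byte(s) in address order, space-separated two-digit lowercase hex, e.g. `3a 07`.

50 f1 3d 92

ver:2 = 0 → 0x0 << 0 → word 0x00000000
cnt:21 = 1014868 → 0xf7c54 << 2 → word 0x003df150
type:5 = 4 → 0x4 << 23 → word 0x023df150
addr_hi:4 = 9 → 0x9 << 28 → word 0x923df150
word = 0x923df150 → little-endian bytes:
  [0]=0x50  [1]=0xf1  [2]=0x3d  [3]=0x92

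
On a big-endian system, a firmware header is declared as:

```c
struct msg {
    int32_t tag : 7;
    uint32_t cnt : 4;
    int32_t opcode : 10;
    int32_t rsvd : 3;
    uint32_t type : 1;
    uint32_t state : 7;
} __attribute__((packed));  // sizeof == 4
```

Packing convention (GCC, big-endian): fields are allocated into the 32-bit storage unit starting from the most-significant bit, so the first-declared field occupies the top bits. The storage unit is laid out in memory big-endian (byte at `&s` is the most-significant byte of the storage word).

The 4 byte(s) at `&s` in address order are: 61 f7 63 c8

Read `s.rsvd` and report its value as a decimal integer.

[0]=0x61 [1]=0xf7 [2]=0x63 [3]=0xc8 (big-endian) → word 0x61f763c8
tag:7 @ bit 25 → (0x61f763c8>>25)&0x7f = 0x30
cnt:4 @ bit 21 → (0x61f763c8>>21)&0xf = 0xf
opcode:10 @ bit 11 → (0x61f763c8>>11)&0x3ff = 0x2ec
rsvd:3 @ bit 8 → (0x61f763c8>>8)&0x7 = 0x3  ←
type:1 @ bit 7 → (0x61f763c8>>7)&0x1 = 0x1
state:7 @ bit 0 → (0x61f763c8>>0)&0x7f = 0x48
rsvd signed 3b, MSB=0: value = 3

3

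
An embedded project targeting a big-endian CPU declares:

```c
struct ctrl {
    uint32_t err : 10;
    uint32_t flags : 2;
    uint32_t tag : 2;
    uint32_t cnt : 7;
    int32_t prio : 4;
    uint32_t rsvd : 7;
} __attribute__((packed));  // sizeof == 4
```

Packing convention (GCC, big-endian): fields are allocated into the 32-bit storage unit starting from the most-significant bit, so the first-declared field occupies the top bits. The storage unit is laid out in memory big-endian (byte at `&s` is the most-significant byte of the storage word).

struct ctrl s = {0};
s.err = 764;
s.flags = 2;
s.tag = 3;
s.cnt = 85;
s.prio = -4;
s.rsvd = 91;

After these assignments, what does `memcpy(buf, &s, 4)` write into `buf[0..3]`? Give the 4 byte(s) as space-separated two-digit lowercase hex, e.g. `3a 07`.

err (10b) val=764 bits=0x2fc at bit 22: 0xbf000000
flags (2b) val=2 bits=0x2 at bit 20: 0xbf200000
tag (2b) val=3 bits=0x3 at bit 18: 0xbf2c0000
cnt (7b) val=85 bits=0x55 at bit 11: 0xbf2ea800
prio (4b) val=-4 bits=0xc at bit 7: 0xbf2eae00
rsvd (7b) val=91 bits=0x5b at bit 0: 0xbf2eae5b
word = 0xbf2eae5b → big-endian bytes:
  [0]=0xbf  [1]=0x2e  [2]=0xae  [3]=0x5b

bf 2e ae 5b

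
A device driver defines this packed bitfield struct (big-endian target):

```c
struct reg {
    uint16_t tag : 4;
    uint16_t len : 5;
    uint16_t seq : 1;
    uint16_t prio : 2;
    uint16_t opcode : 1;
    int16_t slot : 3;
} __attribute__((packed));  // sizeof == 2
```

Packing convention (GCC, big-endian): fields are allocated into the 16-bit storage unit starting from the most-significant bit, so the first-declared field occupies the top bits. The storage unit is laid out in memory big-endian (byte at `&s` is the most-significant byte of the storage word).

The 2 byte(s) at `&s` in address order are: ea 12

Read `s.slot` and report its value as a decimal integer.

2

[0]=0xea [1]=0x12 (big-endian) → word 0xea12
tag [12+:4] = (word>>12) & 0xf = 14
len [7+:5] = (word>>7) & 0x1f = 20
seq [6+:1] = (word>>6) & 0x1 = 0
prio [4+:2] = (word>>4) & 0x3 = 1
opcode [3+:1] = (word>>3) & 0x1 = 0
slot [0+:3] = (word>>0) & 0x7 = 2  ←
slot signed 3b, MSB=0: value = 2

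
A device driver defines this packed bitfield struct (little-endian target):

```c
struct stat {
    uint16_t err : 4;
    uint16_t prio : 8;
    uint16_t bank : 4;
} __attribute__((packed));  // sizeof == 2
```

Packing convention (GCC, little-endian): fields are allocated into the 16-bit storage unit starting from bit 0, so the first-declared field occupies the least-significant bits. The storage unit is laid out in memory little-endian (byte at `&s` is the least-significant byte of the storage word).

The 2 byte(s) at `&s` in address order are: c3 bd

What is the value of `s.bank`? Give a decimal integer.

11

[0]=0xc3 [1]=0xbd (little-endian) → word 0xbdc3
err [0+:4] = (word>>0) & 0xf = 3
prio [4+:8] = (word>>4) & 0xff = 220
bank [12+:4] = (word>>12) & 0xf = 11  ←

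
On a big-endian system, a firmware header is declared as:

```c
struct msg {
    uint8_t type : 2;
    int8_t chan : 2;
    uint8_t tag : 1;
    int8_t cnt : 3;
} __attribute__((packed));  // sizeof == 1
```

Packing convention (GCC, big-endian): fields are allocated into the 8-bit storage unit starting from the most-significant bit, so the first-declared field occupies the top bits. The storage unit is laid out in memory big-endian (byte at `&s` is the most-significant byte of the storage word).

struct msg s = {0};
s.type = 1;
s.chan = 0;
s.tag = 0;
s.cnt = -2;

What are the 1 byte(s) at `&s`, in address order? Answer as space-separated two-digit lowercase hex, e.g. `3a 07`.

[6+:2] type=1 & 0x3 = 0x1; word=0x40
[4+:2] chan=0 & 0x3 = 0x0; word=0x40
[3+:1] tag=0 & 0x1 = 0x0; word=0x40
[0+:3] cnt=-2 & 0x7 = 0x6; word=0x46
word = 0x46 → big-endian bytes:
  [0]=0x46

46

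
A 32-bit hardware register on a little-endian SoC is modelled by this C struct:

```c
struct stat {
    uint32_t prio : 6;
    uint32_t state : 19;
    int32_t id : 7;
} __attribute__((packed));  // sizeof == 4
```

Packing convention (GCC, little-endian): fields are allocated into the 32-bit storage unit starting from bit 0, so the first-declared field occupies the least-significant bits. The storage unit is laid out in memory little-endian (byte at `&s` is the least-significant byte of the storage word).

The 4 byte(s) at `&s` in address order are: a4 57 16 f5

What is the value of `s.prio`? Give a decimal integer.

36

[0]=0xa4 [1]=0x57 [2]=0x16 [3]=0xf5 (little-endian) → word 0xf51657a4
prio [0+:6] = (word>>0) & 0x3f = 36  ←
state [6+:19] = (word>>6) & 0x7ffff = 285022
id [25+:7] = (word>>25) & 0x7f = 122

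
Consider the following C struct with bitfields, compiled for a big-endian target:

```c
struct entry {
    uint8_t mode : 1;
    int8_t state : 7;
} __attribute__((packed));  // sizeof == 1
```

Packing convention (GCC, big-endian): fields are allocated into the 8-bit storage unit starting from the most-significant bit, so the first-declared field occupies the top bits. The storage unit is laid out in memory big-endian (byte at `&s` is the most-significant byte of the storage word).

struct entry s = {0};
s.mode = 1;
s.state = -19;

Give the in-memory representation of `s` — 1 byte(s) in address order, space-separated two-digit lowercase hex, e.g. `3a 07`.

[7+:1] mode=1 & 0x1 = 0x1; word=0x80
[0+:7] state=-19 & 0x7f = 0x6d; word=0xed
word = 0xed → big-endian bytes:
  [0]=0xed

ed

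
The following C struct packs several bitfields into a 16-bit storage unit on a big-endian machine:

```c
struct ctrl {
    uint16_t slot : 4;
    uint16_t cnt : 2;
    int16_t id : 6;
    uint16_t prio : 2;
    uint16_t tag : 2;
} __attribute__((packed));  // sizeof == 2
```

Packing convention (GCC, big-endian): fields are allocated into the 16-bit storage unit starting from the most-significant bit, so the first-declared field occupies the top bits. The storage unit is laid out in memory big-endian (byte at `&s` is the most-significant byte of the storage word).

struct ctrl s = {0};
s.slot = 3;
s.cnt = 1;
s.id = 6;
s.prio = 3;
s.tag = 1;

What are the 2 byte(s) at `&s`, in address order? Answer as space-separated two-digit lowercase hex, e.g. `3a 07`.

34 6d

[12+:4] slot=3 & 0xf = 0x3; word=0x3000
[10+:2] cnt=1 & 0x3 = 0x1; word=0x3400
[4+:6] id=6 & 0x3f = 0x6; word=0x3460
[2+:2] prio=3 & 0x3 = 0x3; word=0x346c
[0+:2] tag=1 & 0x3 = 0x1; word=0x346d
word = 0x346d → big-endian bytes:
  [0]=0x34  [1]=0x6d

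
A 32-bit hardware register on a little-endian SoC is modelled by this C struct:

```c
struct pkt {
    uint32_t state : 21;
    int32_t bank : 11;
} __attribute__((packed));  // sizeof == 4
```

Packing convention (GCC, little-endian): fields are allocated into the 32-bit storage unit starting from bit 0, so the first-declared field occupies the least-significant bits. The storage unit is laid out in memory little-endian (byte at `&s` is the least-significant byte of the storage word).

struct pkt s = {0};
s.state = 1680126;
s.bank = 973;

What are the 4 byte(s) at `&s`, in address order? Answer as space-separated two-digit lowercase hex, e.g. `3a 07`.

state:21 = 1680126 → 0x19a2fe << 0 → word 0x0019a2fe
bank:11 = 973 → 0x3cd << 21 → word 0x79b9a2fe
word = 0x79b9a2fe → little-endian bytes:
  [0]=0xfe  [1]=0xa2  [2]=0xb9  [3]=0x79

fe a2 b9 79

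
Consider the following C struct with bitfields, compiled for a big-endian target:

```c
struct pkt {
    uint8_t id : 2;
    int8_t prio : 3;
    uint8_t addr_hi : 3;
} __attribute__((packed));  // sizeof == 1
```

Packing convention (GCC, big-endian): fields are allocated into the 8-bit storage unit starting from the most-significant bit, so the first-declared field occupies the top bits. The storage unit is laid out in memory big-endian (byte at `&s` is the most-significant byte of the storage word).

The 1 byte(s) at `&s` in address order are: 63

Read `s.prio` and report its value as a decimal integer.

[0]=0x63 (big-endian) → word 0x63
id:2 @ bit 6 → (0x63>>6)&0x3 = 0x1
prio:3 @ bit 3 → (0x63>>3)&0x7 = 0x4  ←
addr_hi:3 @ bit 0 → (0x63>>0)&0x7 = 0x3
prio signed 3b, MSB=1: 4 - 8 = -4

-4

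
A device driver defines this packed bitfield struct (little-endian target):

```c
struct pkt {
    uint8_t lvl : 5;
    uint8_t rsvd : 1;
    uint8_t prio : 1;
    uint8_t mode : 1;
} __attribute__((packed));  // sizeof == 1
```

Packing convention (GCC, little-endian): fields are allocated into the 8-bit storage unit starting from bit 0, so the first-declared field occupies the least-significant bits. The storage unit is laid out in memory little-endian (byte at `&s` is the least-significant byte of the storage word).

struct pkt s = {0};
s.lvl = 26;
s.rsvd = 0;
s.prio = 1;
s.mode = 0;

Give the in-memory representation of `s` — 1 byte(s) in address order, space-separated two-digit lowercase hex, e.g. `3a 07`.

lvl:5 = 26 → 0x1a << 0 → word 0x1a
rsvd:1 = 0 → 0x0 << 5 → word 0x1a
prio:1 = 1 → 0x1 << 6 → word 0x5a
mode:1 = 0 → 0x0 << 7 → word 0x5a
word = 0x5a → little-endian bytes:
  [0]=0x5a

5a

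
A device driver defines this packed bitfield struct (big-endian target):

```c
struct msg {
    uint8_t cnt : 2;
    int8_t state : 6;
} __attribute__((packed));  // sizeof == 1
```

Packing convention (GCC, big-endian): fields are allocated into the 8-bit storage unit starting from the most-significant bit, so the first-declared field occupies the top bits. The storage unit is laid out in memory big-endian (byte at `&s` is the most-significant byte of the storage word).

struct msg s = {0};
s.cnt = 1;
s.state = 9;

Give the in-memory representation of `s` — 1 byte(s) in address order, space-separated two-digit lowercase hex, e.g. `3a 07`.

[6+:2] cnt=1 & 0x3 = 0x1; word=0x40
[0+:6] state=9 & 0x3f = 0x9; word=0x49
word = 0x49 → big-endian bytes:
  [0]=0x49

49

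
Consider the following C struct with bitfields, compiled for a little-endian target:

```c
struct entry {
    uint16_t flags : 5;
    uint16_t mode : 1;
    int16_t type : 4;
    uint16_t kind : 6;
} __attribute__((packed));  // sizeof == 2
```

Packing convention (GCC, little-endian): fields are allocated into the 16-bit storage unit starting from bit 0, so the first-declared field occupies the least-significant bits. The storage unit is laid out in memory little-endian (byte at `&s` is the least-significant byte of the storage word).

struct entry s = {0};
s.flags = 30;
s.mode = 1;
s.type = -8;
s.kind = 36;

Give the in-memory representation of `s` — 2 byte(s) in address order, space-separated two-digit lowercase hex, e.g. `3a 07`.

3e 92

flags:5 = 30 → 0x1e << 0 → word 0x001e
mode:1 = 1 → 0x1 << 5 → word 0x003e
type:4 = -8 → 0x8 << 6 → word 0x023e
kind:6 = 36 → 0x24 << 10 → word 0x923e
word = 0x923e → little-endian bytes:
  [0]=0x3e  [1]=0x92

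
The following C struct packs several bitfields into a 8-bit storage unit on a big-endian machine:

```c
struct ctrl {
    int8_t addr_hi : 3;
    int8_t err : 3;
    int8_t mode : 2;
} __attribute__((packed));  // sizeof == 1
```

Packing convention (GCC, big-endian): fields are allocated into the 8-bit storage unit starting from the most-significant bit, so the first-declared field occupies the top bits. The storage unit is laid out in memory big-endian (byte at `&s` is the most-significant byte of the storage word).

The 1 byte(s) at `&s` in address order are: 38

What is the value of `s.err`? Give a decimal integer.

-2

[0]=0x38 (big-endian) → word 0x38
addr_hi:3 @ bit 5 → (0x38>>5)&0x7 = 0x1
err:3 @ bit 2 → (0x38>>2)&0x7 = 0x6  ←
mode:2 @ bit 0 → (0x38>>0)&0x3 = 0x0
err signed 3b, MSB=1: 6 - 8 = -2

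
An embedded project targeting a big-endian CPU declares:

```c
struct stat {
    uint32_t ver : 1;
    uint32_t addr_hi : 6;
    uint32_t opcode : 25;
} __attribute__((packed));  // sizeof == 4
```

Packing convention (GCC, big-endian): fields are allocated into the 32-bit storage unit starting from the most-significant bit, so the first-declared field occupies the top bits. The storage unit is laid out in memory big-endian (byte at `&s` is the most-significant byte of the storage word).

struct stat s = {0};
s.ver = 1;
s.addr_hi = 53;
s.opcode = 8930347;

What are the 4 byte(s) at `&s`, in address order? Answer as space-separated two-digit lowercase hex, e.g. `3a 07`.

[31+:1] ver=1 & 0x1 = 0x1; word=0x80000000
[25+:6] addr_hi=53 & 0x3f = 0x35; word=0xea000000
[0+:25] opcode=8930347 & 0x1ffffff = 0x88442b; word=0xea88442b
word = 0xea88442b → big-endian bytes:
  [0]=0xea  [1]=0x88  [2]=0x44  [3]=0x2b

ea 88 44 2b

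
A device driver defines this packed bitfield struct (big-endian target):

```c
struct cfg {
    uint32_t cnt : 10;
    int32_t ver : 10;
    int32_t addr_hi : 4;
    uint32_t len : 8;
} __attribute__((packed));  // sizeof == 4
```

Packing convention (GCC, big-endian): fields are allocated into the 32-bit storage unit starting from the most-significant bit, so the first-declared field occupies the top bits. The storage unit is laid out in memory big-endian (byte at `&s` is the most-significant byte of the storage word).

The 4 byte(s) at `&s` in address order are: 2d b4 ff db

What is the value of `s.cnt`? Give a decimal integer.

182

[0]=0x2d [1]=0xb4 [2]=0xff [3]=0xdb (big-endian) → word 0x2db4ffdb
cnt [22+:10] = (word>>22) & 0x3ff = 182  ←
ver [12+:10] = (word>>12) & 0x3ff = 847
addr_hi [8+:4] = (word>>8) & 0xf = 15
len [0+:8] = (word>>0) & 0xff = 219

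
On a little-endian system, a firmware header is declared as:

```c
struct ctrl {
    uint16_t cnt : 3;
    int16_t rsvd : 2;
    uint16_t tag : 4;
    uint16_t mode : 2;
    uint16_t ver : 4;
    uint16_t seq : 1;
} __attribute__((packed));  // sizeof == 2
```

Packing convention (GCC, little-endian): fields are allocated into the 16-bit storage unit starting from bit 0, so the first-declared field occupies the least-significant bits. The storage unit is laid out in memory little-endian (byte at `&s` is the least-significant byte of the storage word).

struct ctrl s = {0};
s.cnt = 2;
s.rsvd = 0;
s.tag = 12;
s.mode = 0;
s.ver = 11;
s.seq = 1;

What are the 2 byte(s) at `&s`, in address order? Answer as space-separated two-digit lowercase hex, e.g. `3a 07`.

[0+:3] cnt=2 & 0x7 = 0x2; word=0x0002
[3+:2] rsvd=0 & 0x3 = 0x0; word=0x0002
[5+:4] tag=12 & 0xf = 0xc; word=0x0182
[9+:2] mode=0 & 0x3 = 0x0; word=0x0182
[11+:4] ver=11 & 0xf = 0xb; word=0x5982
[15+:1] seq=1 & 0x1 = 0x1; word=0xd982
word = 0xd982 → little-endian bytes:
  [0]=0x82  [1]=0xd9

82 d9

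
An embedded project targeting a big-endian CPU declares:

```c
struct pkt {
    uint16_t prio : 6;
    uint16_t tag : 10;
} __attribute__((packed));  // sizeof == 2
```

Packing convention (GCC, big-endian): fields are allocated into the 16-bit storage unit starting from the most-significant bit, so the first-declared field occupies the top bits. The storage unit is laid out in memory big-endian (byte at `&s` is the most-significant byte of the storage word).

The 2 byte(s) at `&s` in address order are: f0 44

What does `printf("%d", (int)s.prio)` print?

60

[0]=0xf0 [1]=0x44 (big-endian) → word 0xf044
prio [10+:6] = (word>>10) & 0x3f = 60  ←
tag [0+:10] = (word>>0) & 0x3ff = 68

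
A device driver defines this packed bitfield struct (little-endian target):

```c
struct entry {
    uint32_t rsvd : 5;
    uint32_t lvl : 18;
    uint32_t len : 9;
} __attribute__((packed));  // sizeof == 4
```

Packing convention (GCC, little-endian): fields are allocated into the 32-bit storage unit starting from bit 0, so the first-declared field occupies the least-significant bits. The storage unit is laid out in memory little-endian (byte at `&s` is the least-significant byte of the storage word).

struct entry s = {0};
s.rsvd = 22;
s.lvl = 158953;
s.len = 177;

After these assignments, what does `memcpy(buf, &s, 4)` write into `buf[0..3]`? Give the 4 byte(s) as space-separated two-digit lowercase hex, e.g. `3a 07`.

36 9d cd 58

rsvd:5 = 22 → 0x16 << 0 → word 0x00000016
lvl:18 = 158953 → 0x26ce9 << 5 → word 0x004d9d36
len:9 = 177 → 0xb1 << 23 → word 0x58cd9d36
word = 0x58cd9d36 → little-endian bytes:
  [0]=0x36  [1]=0x9d  [2]=0xcd  [3]=0x58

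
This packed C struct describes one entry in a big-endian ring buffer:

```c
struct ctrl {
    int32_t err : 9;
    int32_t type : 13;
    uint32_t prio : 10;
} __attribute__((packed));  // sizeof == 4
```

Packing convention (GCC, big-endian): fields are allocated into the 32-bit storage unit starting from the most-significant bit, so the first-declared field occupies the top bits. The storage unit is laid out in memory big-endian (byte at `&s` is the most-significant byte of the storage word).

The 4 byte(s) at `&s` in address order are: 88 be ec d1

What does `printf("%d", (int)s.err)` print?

-239

[0]=0x88 [1]=0xbe [2]=0xec [3]=0xd1 (big-endian) → word 0x88beecd1
err [23+:9] = (word>>23) & 0x1ff = 273  ←
type [10+:13] = (word>>10) & 0x1fff = 4027
prio [0+:10] = (word>>0) & 0x3ff = 209
err signed 9b, MSB=1: 273 - 512 = -239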